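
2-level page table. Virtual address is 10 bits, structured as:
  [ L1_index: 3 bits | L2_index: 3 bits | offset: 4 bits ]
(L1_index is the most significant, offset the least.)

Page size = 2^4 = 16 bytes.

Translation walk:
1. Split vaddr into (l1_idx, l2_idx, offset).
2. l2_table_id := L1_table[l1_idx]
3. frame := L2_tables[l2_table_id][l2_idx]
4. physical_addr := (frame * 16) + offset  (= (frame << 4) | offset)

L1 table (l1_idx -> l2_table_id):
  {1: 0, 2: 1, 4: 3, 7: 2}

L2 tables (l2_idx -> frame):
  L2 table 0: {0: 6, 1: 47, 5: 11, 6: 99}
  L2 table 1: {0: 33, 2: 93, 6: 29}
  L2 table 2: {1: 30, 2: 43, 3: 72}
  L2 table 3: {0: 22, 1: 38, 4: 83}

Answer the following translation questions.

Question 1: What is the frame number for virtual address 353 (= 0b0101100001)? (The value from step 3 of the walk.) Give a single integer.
vaddr = 353: l1_idx=2, l2_idx=6
L1[2] = 1; L2[1][6] = 29

Answer: 29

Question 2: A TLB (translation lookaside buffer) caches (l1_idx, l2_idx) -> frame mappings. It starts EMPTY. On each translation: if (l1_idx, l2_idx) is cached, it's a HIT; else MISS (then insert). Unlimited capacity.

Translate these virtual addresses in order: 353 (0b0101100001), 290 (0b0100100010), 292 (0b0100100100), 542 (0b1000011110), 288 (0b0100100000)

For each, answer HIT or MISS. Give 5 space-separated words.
vaddr=353: (2,6) not in TLB -> MISS, insert
vaddr=290: (2,2) not in TLB -> MISS, insert
vaddr=292: (2,2) in TLB -> HIT
vaddr=542: (4,1) not in TLB -> MISS, insert
vaddr=288: (2,2) in TLB -> HIT

Answer: MISS MISS HIT MISS HIT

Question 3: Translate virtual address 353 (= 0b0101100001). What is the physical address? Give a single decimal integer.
vaddr = 353 = 0b0101100001
Split: l1_idx=2, l2_idx=6, offset=1
L1[2] = 1
L2[1][6] = 29
paddr = 29 * 16 + 1 = 465

Answer: 465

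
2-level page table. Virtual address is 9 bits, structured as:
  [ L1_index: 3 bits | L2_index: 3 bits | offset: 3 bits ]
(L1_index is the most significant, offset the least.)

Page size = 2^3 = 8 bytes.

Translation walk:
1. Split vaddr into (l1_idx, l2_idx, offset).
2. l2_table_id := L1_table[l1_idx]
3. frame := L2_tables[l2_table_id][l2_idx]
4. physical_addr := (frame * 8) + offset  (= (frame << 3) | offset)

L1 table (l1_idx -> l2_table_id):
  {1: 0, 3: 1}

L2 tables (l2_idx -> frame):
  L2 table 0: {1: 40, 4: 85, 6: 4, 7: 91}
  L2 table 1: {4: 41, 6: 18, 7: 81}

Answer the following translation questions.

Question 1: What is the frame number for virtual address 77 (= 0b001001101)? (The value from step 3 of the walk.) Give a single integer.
vaddr = 77: l1_idx=1, l2_idx=1
L1[1] = 0; L2[0][1] = 40

Answer: 40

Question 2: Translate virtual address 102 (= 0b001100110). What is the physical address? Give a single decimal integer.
vaddr = 102 = 0b001100110
Split: l1_idx=1, l2_idx=4, offset=6
L1[1] = 0
L2[0][4] = 85
paddr = 85 * 8 + 6 = 686

Answer: 686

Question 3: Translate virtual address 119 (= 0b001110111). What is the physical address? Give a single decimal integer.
vaddr = 119 = 0b001110111
Split: l1_idx=1, l2_idx=6, offset=7
L1[1] = 0
L2[0][6] = 4
paddr = 4 * 8 + 7 = 39

Answer: 39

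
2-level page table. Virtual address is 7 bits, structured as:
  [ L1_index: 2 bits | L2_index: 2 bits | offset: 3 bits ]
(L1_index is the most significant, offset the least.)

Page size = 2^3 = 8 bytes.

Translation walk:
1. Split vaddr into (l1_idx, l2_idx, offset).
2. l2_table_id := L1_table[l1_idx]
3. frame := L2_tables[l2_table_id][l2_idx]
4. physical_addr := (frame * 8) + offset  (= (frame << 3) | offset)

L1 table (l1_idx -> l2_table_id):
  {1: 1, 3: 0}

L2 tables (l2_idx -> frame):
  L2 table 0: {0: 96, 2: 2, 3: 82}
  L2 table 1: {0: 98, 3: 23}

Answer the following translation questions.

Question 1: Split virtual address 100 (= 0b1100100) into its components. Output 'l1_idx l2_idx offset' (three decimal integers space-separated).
vaddr = 100 = 0b1100100
  top 2 bits -> l1_idx = 3
  next 2 bits -> l2_idx = 0
  bottom 3 bits -> offset = 4

Answer: 3 0 4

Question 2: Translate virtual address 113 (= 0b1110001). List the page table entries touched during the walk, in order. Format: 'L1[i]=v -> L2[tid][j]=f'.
Answer: L1[3]=0 -> L2[0][2]=2

Derivation:
vaddr = 113 = 0b1110001
Split: l1_idx=3, l2_idx=2, offset=1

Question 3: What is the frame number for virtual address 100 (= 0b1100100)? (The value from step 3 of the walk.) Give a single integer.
Answer: 96

Derivation:
vaddr = 100: l1_idx=3, l2_idx=0
L1[3] = 0; L2[0][0] = 96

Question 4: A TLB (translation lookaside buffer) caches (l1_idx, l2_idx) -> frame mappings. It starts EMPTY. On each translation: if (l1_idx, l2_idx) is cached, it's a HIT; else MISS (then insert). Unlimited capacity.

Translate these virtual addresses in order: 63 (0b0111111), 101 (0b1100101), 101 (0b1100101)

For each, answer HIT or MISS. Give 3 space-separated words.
vaddr=63: (1,3) not in TLB -> MISS, insert
vaddr=101: (3,0) not in TLB -> MISS, insert
vaddr=101: (3,0) in TLB -> HIT

Answer: MISS MISS HIT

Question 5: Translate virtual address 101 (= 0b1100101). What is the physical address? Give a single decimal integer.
vaddr = 101 = 0b1100101
Split: l1_idx=3, l2_idx=0, offset=5
L1[3] = 0
L2[0][0] = 96
paddr = 96 * 8 + 5 = 773

Answer: 773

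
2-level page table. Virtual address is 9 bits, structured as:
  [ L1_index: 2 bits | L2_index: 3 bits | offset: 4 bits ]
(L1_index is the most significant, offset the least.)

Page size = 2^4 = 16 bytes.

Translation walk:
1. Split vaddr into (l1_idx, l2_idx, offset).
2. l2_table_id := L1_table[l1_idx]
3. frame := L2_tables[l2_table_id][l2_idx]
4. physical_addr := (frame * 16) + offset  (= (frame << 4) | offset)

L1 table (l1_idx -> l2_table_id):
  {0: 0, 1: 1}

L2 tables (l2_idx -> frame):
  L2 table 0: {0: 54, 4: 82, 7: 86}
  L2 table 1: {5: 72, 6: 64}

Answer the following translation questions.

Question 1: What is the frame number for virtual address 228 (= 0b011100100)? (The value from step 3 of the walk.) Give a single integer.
Answer: 64

Derivation:
vaddr = 228: l1_idx=1, l2_idx=6
L1[1] = 1; L2[1][6] = 64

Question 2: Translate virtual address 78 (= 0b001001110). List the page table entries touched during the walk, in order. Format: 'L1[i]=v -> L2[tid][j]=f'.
Answer: L1[0]=0 -> L2[0][4]=82

Derivation:
vaddr = 78 = 0b001001110
Split: l1_idx=0, l2_idx=4, offset=14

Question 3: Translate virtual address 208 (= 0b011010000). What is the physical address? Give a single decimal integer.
Answer: 1152

Derivation:
vaddr = 208 = 0b011010000
Split: l1_idx=1, l2_idx=5, offset=0
L1[1] = 1
L2[1][5] = 72
paddr = 72 * 16 + 0 = 1152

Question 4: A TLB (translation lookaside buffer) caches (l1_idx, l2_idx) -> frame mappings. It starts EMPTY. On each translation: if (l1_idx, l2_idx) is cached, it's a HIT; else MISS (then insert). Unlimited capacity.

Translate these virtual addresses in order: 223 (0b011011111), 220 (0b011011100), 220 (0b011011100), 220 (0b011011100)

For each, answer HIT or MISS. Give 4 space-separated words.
Answer: MISS HIT HIT HIT

Derivation:
vaddr=223: (1,5) not in TLB -> MISS, insert
vaddr=220: (1,5) in TLB -> HIT
vaddr=220: (1,5) in TLB -> HIT
vaddr=220: (1,5) in TLB -> HIT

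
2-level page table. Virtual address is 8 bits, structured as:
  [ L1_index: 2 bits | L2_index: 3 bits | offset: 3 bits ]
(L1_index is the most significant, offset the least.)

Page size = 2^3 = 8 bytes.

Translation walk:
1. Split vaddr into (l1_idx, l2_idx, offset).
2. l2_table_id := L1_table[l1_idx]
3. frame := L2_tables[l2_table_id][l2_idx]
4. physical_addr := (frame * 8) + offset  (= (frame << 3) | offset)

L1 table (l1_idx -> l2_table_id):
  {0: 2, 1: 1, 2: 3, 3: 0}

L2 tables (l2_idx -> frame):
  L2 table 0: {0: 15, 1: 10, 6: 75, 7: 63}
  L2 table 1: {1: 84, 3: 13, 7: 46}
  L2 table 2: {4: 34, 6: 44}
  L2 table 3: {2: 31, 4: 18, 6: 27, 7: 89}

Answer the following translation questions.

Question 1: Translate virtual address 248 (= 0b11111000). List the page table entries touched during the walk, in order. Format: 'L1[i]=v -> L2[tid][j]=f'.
vaddr = 248 = 0b11111000
Split: l1_idx=3, l2_idx=7, offset=0

Answer: L1[3]=0 -> L2[0][7]=63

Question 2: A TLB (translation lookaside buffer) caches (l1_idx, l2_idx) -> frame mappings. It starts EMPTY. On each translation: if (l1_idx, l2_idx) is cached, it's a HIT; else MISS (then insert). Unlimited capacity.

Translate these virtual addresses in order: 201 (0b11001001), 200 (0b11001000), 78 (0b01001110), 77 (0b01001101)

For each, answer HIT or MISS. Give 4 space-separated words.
Answer: MISS HIT MISS HIT

Derivation:
vaddr=201: (3,1) not in TLB -> MISS, insert
vaddr=200: (3,1) in TLB -> HIT
vaddr=78: (1,1) not in TLB -> MISS, insert
vaddr=77: (1,1) in TLB -> HIT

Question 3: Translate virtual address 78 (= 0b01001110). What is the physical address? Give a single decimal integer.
Answer: 678

Derivation:
vaddr = 78 = 0b01001110
Split: l1_idx=1, l2_idx=1, offset=6
L1[1] = 1
L2[1][1] = 84
paddr = 84 * 8 + 6 = 678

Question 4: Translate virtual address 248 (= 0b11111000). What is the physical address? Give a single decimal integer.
Answer: 504

Derivation:
vaddr = 248 = 0b11111000
Split: l1_idx=3, l2_idx=7, offset=0
L1[3] = 0
L2[0][7] = 63
paddr = 63 * 8 + 0 = 504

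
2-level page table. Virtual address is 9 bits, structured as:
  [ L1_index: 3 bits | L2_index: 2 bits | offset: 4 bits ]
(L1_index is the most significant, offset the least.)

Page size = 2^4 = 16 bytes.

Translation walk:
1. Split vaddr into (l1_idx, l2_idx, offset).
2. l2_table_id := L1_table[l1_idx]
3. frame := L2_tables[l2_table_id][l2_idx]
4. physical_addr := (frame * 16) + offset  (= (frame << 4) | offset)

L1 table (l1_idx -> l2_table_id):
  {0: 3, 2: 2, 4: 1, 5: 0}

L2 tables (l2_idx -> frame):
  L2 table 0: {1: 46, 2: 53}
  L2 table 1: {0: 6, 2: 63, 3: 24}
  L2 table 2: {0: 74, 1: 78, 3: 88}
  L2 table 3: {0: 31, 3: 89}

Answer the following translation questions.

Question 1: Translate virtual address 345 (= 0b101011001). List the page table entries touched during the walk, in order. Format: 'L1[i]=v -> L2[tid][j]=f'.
Answer: L1[5]=0 -> L2[0][1]=46

Derivation:
vaddr = 345 = 0b101011001
Split: l1_idx=5, l2_idx=1, offset=9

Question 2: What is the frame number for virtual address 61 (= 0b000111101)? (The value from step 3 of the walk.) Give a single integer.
vaddr = 61: l1_idx=0, l2_idx=3
L1[0] = 3; L2[3][3] = 89

Answer: 89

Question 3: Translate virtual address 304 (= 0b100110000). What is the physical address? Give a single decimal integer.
Answer: 384

Derivation:
vaddr = 304 = 0b100110000
Split: l1_idx=4, l2_idx=3, offset=0
L1[4] = 1
L2[1][3] = 24
paddr = 24 * 16 + 0 = 384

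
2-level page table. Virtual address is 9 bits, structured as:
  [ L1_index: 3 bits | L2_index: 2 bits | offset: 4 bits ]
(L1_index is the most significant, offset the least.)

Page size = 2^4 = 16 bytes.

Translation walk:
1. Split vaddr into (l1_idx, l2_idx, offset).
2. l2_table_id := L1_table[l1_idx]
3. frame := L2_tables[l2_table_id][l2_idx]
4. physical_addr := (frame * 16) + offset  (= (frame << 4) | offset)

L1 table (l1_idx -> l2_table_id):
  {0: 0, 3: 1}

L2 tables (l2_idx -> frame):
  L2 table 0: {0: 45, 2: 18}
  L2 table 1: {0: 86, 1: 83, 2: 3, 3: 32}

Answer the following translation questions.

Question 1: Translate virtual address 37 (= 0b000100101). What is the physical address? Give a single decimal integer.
Answer: 293

Derivation:
vaddr = 37 = 0b000100101
Split: l1_idx=0, l2_idx=2, offset=5
L1[0] = 0
L2[0][2] = 18
paddr = 18 * 16 + 5 = 293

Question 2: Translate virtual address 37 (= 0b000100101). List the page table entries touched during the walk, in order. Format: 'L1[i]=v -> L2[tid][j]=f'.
Answer: L1[0]=0 -> L2[0][2]=18

Derivation:
vaddr = 37 = 0b000100101
Split: l1_idx=0, l2_idx=2, offset=5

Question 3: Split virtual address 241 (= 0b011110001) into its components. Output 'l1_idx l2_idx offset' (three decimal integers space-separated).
Answer: 3 3 1

Derivation:
vaddr = 241 = 0b011110001
  top 3 bits -> l1_idx = 3
  next 2 bits -> l2_idx = 3
  bottom 4 bits -> offset = 1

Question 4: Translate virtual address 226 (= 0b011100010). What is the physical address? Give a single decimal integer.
Answer: 50

Derivation:
vaddr = 226 = 0b011100010
Split: l1_idx=3, l2_idx=2, offset=2
L1[3] = 1
L2[1][2] = 3
paddr = 3 * 16 + 2 = 50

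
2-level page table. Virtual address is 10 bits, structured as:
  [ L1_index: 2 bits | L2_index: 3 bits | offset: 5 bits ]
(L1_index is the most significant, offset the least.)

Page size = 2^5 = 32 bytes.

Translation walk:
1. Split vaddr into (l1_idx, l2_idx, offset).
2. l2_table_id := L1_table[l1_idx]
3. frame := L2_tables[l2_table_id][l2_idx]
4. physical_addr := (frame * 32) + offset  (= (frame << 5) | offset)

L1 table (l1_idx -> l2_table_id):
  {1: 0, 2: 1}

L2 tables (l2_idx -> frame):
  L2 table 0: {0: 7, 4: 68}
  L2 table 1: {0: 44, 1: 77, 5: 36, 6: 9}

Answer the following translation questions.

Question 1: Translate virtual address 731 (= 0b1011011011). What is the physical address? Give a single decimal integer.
vaddr = 731 = 0b1011011011
Split: l1_idx=2, l2_idx=6, offset=27
L1[2] = 1
L2[1][6] = 9
paddr = 9 * 32 + 27 = 315

Answer: 315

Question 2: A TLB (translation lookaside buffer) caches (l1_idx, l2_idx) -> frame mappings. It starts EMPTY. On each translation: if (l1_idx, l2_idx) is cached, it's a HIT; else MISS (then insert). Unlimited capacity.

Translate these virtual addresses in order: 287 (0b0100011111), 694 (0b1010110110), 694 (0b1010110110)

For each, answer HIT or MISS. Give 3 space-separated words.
vaddr=287: (1,0) not in TLB -> MISS, insert
vaddr=694: (2,5) not in TLB -> MISS, insert
vaddr=694: (2,5) in TLB -> HIT

Answer: MISS MISS HIT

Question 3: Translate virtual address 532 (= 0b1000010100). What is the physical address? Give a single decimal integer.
vaddr = 532 = 0b1000010100
Split: l1_idx=2, l2_idx=0, offset=20
L1[2] = 1
L2[1][0] = 44
paddr = 44 * 32 + 20 = 1428

Answer: 1428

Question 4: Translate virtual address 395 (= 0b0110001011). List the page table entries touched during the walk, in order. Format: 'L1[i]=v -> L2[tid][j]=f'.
Answer: L1[1]=0 -> L2[0][4]=68

Derivation:
vaddr = 395 = 0b0110001011
Split: l1_idx=1, l2_idx=4, offset=11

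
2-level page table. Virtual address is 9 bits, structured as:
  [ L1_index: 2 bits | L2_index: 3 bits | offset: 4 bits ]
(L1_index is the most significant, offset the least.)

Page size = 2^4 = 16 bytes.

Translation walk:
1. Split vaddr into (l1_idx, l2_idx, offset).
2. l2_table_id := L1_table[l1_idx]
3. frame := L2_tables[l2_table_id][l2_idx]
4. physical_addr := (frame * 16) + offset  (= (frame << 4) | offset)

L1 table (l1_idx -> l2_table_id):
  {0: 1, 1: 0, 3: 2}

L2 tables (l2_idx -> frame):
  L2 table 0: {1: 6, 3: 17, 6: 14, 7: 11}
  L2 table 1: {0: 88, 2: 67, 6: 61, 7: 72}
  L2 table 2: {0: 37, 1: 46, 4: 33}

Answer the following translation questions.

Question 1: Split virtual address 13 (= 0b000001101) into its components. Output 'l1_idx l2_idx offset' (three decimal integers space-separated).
Answer: 0 0 13

Derivation:
vaddr = 13 = 0b000001101
  top 2 bits -> l1_idx = 0
  next 3 bits -> l2_idx = 0
  bottom 4 bits -> offset = 13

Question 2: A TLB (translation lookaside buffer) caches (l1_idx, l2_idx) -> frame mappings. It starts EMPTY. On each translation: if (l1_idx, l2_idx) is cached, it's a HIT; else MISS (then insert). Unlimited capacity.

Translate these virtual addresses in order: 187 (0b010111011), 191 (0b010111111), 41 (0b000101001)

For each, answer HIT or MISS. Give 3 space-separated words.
vaddr=187: (1,3) not in TLB -> MISS, insert
vaddr=191: (1,3) in TLB -> HIT
vaddr=41: (0,2) not in TLB -> MISS, insert

Answer: MISS HIT MISS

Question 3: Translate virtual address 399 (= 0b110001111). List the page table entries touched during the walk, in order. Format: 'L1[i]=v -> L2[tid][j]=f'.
vaddr = 399 = 0b110001111
Split: l1_idx=3, l2_idx=0, offset=15

Answer: L1[3]=2 -> L2[2][0]=37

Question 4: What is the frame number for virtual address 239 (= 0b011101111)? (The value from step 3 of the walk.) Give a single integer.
Answer: 14

Derivation:
vaddr = 239: l1_idx=1, l2_idx=6
L1[1] = 0; L2[0][6] = 14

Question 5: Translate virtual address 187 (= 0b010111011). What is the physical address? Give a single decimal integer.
Answer: 283

Derivation:
vaddr = 187 = 0b010111011
Split: l1_idx=1, l2_idx=3, offset=11
L1[1] = 0
L2[0][3] = 17
paddr = 17 * 16 + 11 = 283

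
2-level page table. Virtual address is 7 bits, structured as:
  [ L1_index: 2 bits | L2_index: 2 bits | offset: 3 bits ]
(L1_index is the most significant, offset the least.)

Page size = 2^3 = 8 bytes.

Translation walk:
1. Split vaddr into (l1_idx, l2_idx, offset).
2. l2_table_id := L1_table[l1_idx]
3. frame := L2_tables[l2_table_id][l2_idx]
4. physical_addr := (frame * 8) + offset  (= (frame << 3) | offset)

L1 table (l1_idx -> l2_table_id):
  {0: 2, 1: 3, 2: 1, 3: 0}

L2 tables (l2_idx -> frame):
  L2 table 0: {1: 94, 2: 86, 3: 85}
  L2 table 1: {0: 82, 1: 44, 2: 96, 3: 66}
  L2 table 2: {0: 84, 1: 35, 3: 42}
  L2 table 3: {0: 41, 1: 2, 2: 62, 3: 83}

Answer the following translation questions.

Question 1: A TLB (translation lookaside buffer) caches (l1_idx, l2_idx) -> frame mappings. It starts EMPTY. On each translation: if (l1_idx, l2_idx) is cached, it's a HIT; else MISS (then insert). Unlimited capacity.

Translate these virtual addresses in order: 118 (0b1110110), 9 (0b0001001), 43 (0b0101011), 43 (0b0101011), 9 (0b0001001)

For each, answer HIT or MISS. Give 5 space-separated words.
Answer: MISS MISS MISS HIT HIT

Derivation:
vaddr=118: (3,2) not in TLB -> MISS, insert
vaddr=9: (0,1) not in TLB -> MISS, insert
vaddr=43: (1,1) not in TLB -> MISS, insert
vaddr=43: (1,1) in TLB -> HIT
vaddr=9: (0,1) in TLB -> HIT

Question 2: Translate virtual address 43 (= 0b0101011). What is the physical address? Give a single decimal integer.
vaddr = 43 = 0b0101011
Split: l1_idx=1, l2_idx=1, offset=3
L1[1] = 3
L2[3][1] = 2
paddr = 2 * 8 + 3 = 19

Answer: 19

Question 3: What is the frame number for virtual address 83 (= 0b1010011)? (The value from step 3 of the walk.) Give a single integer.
Answer: 96

Derivation:
vaddr = 83: l1_idx=2, l2_idx=2
L1[2] = 1; L2[1][2] = 96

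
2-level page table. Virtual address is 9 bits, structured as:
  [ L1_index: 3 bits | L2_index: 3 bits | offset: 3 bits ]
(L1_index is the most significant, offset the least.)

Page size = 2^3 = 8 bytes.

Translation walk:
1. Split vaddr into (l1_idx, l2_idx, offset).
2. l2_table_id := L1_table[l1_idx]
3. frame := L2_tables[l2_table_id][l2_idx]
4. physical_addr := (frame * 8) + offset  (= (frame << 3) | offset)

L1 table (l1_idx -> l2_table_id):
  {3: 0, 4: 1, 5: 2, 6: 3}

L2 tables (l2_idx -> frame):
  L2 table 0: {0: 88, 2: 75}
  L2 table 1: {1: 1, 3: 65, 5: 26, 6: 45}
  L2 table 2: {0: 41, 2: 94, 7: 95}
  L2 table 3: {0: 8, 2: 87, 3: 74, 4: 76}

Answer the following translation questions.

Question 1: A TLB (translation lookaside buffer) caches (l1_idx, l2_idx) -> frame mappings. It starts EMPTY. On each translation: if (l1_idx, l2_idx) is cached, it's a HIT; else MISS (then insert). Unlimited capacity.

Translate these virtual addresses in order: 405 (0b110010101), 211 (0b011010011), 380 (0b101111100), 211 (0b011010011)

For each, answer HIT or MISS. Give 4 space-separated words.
vaddr=405: (6,2) not in TLB -> MISS, insert
vaddr=211: (3,2) not in TLB -> MISS, insert
vaddr=380: (5,7) not in TLB -> MISS, insert
vaddr=211: (3,2) in TLB -> HIT

Answer: MISS MISS MISS HIT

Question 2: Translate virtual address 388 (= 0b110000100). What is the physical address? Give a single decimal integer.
Answer: 68

Derivation:
vaddr = 388 = 0b110000100
Split: l1_idx=6, l2_idx=0, offset=4
L1[6] = 3
L2[3][0] = 8
paddr = 8 * 8 + 4 = 68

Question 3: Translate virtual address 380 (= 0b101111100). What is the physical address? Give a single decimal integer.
vaddr = 380 = 0b101111100
Split: l1_idx=5, l2_idx=7, offset=4
L1[5] = 2
L2[2][7] = 95
paddr = 95 * 8 + 4 = 764

Answer: 764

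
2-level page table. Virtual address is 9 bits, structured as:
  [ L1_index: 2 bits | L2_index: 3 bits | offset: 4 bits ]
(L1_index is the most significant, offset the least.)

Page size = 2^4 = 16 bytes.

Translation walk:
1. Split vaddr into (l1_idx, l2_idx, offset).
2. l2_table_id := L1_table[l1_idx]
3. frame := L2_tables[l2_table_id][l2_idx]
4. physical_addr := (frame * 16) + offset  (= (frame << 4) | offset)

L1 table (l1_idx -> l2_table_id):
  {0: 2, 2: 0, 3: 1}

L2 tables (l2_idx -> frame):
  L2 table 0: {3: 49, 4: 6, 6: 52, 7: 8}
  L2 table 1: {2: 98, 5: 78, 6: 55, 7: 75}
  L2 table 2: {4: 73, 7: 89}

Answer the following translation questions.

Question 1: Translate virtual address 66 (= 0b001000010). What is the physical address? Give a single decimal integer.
Answer: 1170

Derivation:
vaddr = 66 = 0b001000010
Split: l1_idx=0, l2_idx=4, offset=2
L1[0] = 2
L2[2][4] = 73
paddr = 73 * 16 + 2 = 1170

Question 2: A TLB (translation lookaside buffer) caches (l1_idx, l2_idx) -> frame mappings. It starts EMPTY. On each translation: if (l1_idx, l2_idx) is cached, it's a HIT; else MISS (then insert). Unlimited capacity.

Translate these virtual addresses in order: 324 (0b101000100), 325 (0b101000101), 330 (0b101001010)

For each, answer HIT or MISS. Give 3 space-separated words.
vaddr=324: (2,4) not in TLB -> MISS, insert
vaddr=325: (2,4) in TLB -> HIT
vaddr=330: (2,4) in TLB -> HIT

Answer: MISS HIT HIT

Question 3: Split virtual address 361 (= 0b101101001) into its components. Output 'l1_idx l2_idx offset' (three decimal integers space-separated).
vaddr = 361 = 0b101101001
  top 2 bits -> l1_idx = 2
  next 3 bits -> l2_idx = 6
  bottom 4 bits -> offset = 9

Answer: 2 6 9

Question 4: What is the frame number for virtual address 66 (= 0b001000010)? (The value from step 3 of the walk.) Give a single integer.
vaddr = 66: l1_idx=0, l2_idx=4
L1[0] = 2; L2[2][4] = 73

Answer: 73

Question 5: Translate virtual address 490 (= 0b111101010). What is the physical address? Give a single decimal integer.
vaddr = 490 = 0b111101010
Split: l1_idx=3, l2_idx=6, offset=10
L1[3] = 1
L2[1][6] = 55
paddr = 55 * 16 + 10 = 890

Answer: 890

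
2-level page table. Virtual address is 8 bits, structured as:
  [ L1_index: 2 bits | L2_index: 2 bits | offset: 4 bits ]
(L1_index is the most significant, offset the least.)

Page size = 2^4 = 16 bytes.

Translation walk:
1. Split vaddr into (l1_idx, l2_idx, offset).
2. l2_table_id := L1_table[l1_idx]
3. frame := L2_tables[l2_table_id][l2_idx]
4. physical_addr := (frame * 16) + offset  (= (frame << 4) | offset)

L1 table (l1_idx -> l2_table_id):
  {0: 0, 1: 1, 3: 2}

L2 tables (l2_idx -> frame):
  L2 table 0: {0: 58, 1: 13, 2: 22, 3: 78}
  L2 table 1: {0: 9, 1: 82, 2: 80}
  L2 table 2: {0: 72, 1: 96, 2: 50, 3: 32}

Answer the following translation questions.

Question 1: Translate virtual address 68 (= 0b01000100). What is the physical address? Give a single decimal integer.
vaddr = 68 = 0b01000100
Split: l1_idx=1, l2_idx=0, offset=4
L1[1] = 1
L2[1][0] = 9
paddr = 9 * 16 + 4 = 148

Answer: 148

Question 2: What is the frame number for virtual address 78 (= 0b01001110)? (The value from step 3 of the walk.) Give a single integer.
vaddr = 78: l1_idx=1, l2_idx=0
L1[1] = 1; L2[1][0] = 9

Answer: 9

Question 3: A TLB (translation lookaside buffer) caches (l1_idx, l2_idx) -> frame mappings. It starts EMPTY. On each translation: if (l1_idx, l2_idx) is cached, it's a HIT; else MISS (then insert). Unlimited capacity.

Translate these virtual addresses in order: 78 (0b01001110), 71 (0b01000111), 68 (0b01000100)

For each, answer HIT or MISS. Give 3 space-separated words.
Answer: MISS HIT HIT

Derivation:
vaddr=78: (1,0) not in TLB -> MISS, insert
vaddr=71: (1,0) in TLB -> HIT
vaddr=68: (1,0) in TLB -> HIT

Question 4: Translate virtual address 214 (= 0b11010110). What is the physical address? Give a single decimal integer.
vaddr = 214 = 0b11010110
Split: l1_idx=3, l2_idx=1, offset=6
L1[3] = 2
L2[2][1] = 96
paddr = 96 * 16 + 6 = 1542

Answer: 1542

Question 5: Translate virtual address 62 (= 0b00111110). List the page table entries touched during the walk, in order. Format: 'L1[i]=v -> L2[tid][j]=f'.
Answer: L1[0]=0 -> L2[0][3]=78

Derivation:
vaddr = 62 = 0b00111110
Split: l1_idx=0, l2_idx=3, offset=14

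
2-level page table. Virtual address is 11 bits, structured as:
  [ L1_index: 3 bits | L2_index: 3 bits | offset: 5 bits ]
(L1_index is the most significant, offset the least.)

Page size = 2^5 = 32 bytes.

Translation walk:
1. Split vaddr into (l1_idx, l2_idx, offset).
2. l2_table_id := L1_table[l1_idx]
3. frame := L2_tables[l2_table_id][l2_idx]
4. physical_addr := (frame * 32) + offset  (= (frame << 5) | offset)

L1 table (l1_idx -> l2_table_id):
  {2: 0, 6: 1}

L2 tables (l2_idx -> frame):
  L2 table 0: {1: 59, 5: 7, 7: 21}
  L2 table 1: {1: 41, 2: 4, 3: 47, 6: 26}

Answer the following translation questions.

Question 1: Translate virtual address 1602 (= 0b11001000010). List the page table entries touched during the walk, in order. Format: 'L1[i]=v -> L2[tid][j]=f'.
vaddr = 1602 = 0b11001000010
Split: l1_idx=6, l2_idx=2, offset=2

Answer: L1[6]=1 -> L2[1][2]=4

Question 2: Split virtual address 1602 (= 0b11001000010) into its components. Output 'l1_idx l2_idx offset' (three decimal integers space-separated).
vaddr = 1602 = 0b11001000010
  top 3 bits -> l1_idx = 6
  next 3 bits -> l2_idx = 2
  bottom 5 bits -> offset = 2

Answer: 6 2 2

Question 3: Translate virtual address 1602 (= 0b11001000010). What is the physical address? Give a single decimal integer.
vaddr = 1602 = 0b11001000010
Split: l1_idx=6, l2_idx=2, offset=2
L1[6] = 1
L2[1][2] = 4
paddr = 4 * 32 + 2 = 130

Answer: 130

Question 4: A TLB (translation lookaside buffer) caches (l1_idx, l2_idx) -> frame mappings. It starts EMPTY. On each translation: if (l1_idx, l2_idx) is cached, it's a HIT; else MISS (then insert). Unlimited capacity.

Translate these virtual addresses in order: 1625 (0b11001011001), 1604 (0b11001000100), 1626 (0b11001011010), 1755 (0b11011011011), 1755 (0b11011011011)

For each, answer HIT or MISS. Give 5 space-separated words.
vaddr=1625: (6,2) not in TLB -> MISS, insert
vaddr=1604: (6,2) in TLB -> HIT
vaddr=1626: (6,2) in TLB -> HIT
vaddr=1755: (6,6) not in TLB -> MISS, insert
vaddr=1755: (6,6) in TLB -> HIT

Answer: MISS HIT HIT MISS HIT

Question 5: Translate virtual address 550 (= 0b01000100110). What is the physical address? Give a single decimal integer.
Answer: 1894

Derivation:
vaddr = 550 = 0b01000100110
Split: l1_idx=2, l2_idx=1, offset=6
L1[2] = 0
L2[0][1] = 59
paddr = 59 * 32 + 6 = 1894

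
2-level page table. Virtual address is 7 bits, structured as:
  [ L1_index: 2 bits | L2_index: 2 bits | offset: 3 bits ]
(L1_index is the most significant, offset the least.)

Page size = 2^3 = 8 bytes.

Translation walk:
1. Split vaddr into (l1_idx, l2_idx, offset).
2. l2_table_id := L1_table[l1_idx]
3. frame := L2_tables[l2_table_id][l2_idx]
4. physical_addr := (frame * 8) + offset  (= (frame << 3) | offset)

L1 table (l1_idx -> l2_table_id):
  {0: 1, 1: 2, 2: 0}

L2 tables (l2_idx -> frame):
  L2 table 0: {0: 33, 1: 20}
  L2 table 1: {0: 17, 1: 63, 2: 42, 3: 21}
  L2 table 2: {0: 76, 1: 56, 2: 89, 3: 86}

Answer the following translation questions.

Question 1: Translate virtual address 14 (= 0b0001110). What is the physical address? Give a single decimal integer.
vaddr = 14 = 0b0001110
Split: l1_idx=0, l2_idx=1, offset=6
L1[0] = 1
L2[1][1] = 63
paddr = 63 * 8 + 6 = 510

Answer: 510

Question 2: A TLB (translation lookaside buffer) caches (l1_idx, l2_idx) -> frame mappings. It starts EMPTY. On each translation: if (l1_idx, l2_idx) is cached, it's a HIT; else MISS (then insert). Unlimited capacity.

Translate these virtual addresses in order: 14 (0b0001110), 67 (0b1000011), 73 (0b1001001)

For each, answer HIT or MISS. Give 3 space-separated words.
Answer: MISS MISS MISS

Derivation:
vaddr=14: (0,1) not in TLB -> MISS, insert
vaddr=67: (2,0) not in TLB -> MISS, insert
vaddr=73: (2,1) not in TLB -> MISS, insert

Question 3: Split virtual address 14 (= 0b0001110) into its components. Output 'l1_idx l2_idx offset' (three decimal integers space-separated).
vaddr = 14 = 0b0001110
  top 2 bits -> l1_idx = 0
  next 2 bits -> l2_idx = 1
  bottom 3 bits -> offset = 6

Answer: 0 1 6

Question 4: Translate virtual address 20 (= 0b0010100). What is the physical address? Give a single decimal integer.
vaddr = 20 = 0b0010100
Split: l1_idx=0, l2_idx=2, offset=4
L1[0] = 1
L2[1][2] = 42
paddr = 42 * 8 + 4 = 340

Answer: 340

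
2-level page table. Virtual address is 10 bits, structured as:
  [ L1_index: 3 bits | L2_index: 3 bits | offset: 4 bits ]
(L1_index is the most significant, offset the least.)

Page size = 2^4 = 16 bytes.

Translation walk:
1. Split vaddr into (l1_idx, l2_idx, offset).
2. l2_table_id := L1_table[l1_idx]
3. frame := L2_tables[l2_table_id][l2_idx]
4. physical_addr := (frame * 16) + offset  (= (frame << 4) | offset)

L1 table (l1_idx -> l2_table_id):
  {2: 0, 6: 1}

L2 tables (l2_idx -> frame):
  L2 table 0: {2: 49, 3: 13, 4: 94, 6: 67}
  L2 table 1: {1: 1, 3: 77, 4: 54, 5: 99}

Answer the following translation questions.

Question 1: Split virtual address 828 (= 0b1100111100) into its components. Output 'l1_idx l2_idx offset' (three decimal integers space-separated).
Answer: 6 3 12

Derivation:
vaddr = 828 = 0b1100111100
  top 3 bits -> l1_idx = 6
  next 3 bits -> l2_idx = 3
  bottom 4 bits -> offset = 12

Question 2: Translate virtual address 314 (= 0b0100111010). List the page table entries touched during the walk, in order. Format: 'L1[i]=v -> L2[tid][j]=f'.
vaddr = 314 = 0b0100111010
Split: l1_idx=2, l2_idx=3, offset=10

Answer: L1[2]=0 -> L2[0][3]=13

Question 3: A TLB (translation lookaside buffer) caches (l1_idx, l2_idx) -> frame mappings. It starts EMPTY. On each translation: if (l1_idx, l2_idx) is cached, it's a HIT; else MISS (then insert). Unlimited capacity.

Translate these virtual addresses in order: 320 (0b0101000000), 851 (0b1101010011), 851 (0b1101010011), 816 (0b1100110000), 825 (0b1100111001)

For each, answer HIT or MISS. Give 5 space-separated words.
Answer: MISS MISS HIT MISS HIT

Derivation:
vaddr=320: (2,4) not in TLB -> MISS, insert
vaddr=851: (6,5) not in TLB -> MISS, insert
vaddr=851: (6,5) in TLB -> HIT
vaddr=816: (6,3) not in TLB -> MISS, insert
vaddr=825: (6,3) in TLB -> HIT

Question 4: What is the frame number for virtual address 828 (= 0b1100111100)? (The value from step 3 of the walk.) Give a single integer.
vaddr = 828: l1_idx=6, l2_idx=3
L1[6] = 1; L2[1][3] = 77

Answer: 77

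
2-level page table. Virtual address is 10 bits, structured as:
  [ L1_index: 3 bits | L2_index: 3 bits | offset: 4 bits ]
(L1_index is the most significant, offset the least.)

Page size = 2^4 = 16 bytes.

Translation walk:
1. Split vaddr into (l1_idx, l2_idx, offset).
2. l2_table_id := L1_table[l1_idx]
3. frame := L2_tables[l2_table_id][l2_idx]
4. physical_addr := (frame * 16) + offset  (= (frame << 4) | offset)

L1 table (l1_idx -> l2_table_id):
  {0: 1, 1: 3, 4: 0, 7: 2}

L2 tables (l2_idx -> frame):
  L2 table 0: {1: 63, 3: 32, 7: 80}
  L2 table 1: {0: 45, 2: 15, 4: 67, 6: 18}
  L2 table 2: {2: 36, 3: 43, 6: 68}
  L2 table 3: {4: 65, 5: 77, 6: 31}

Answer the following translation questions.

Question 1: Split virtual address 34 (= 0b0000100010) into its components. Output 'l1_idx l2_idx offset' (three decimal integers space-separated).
vaddr = 34 = 0b0000100010
  top 3 bits -> l1_idx = 0
  next 3 bits -> l2_idx = 2
  bottom 4 bits -> offset = 2

Answer: 0 2 2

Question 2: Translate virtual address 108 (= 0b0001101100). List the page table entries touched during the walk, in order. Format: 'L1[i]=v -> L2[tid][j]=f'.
vaddr = 108 = 0b0001101100
Split: l1_idx=0, l2_idx=6, offset=12

Answer: L1[0]=1 -> L2[1][6]=18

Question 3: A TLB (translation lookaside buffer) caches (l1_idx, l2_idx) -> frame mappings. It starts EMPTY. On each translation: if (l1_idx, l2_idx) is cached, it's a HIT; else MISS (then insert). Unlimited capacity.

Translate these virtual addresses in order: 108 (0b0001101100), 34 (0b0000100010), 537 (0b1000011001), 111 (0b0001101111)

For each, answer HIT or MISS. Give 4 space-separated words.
vaddr=108: (0,6) not in TLB -> MISS, insert
vaddr=34: (0,2) not in TLB -> MISS, insert
vaddr=537: (4,1) not in TLB -> MISS, insert
vaddr=111: (0,6) in TLB -> HIT

Answer: MISS MISS MISS HIT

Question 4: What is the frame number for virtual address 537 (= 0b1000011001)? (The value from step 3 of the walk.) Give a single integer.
vaddr = 537: l1_idx=4, l2_idx=1
L1[4] = 0; L2[0][1] = 63

Answer: 63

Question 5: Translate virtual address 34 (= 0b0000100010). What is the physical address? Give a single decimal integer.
Answer: 242

Derivation:
vaddr = 34 = 0b0000100010
Split: l1_idx=0, l2_idx=2, offset=2
L1[0] = 1
L2[1][2] = 15
paddr = 15 * 16 + 2 = 242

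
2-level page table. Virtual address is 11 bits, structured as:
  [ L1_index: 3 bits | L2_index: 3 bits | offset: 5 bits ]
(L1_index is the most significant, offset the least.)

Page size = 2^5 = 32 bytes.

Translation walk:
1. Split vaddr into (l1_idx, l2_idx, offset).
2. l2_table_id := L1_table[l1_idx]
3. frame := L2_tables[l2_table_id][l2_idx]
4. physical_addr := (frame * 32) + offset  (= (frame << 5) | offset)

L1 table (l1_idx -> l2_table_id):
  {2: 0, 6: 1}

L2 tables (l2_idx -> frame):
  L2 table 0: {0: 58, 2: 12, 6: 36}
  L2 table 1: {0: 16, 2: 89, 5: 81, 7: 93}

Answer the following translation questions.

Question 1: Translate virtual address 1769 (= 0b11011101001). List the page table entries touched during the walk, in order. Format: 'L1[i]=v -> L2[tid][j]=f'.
Answer: L1[6]=1 -> L2[1][7]=93

Derivation:
vaddr = 1769 = 0b11011101001
Split: l1_idx=6, l2_idx=7, offset=9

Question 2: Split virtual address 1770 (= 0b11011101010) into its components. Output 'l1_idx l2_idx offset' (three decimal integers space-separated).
Answer: 6 7 10

Derivation:
vaddr = 1770 = 0b11011101010
  top 3 bits -> l1_idx = 6
  next 3 bits -> l2_idx = 7
  bottom 5 bits -> offset = 10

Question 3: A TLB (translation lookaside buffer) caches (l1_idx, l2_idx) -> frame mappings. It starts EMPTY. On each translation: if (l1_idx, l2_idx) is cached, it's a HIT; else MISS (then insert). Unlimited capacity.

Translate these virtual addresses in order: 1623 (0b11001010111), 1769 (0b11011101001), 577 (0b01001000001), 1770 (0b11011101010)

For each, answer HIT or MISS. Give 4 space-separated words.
Answer: MISS MISS MISS HIT

Derivation:
vaddr=1623: (6,2) not in TLB -> MISS, insert
vaddr=1769: (6,7) not in TLB -> MISS, insert
vaddr=577: (2,2) not in TLB -> MISS, insert
vaddr=1770: (6,7) in TLB -> HIT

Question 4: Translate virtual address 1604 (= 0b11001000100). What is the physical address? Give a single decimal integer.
Answer: 2852

Derivation:
vaddr = 1604 = 0b11001000100
Split: l1_idx=6, l2_idx=2, offset=4
L1[6] = 1
L2[1][2] = 89
paddr = 89 * 32 + 4 = 2852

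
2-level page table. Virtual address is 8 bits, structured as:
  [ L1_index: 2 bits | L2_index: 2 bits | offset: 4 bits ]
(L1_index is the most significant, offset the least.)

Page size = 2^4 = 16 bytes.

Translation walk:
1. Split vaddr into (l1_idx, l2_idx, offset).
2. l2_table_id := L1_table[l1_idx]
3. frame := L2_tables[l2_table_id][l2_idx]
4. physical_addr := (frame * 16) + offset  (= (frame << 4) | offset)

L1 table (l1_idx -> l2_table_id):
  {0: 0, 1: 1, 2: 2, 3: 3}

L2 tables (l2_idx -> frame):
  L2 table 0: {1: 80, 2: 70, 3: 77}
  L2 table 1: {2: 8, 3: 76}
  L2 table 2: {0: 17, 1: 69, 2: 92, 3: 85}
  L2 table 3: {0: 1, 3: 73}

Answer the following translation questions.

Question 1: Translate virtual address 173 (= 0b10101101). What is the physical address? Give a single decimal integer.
Answer: 1485

Derivation:
vaddr = 173 = 0b10101101
Split: l1_idx=2, l2_idx=2, offset=13
L1[2] = 2
L2[2][2] = 92
paddr = 92 * 16 + 13 = 1485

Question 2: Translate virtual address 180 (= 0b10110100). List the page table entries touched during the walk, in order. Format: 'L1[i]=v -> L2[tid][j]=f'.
Answer: L1[2]=2 -> L2[2][3]=85

Derivation:
vaddr = 180 = 0b10110100
Split: l1_idx=2, l2_idx=3, offset=4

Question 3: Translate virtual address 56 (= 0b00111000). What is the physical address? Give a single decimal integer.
vaddr = 56 = 0b00111000
Split: l1_idx=0, l2_idx=3, offset=8
L1[0] = 0
L2[0][3] = 77
paddr = 77 * 16 + 8 = 1240

Answer: 1240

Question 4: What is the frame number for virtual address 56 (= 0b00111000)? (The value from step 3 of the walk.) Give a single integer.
Answer: 77

Derivation:
vaddr = 56: l1_idx=0, l2_idx=3
L1[0] = 0; L2[0][3] = 77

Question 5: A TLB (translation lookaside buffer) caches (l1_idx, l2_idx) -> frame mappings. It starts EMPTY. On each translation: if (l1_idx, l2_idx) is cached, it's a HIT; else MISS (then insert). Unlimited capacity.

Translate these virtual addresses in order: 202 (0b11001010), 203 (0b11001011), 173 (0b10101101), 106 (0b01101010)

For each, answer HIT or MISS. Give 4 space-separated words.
Answer: MISS HIT MISS MISS

Derivation:
vaddr=202: (3,0) not in TLB -> MISS, insert
vaddr=203: (3,0) in TLB -> HIT
vaddr=173: (2,2) not in TLB -> MISS, insert
vaddr=106: (1,2) not in TLB -> MISS, insert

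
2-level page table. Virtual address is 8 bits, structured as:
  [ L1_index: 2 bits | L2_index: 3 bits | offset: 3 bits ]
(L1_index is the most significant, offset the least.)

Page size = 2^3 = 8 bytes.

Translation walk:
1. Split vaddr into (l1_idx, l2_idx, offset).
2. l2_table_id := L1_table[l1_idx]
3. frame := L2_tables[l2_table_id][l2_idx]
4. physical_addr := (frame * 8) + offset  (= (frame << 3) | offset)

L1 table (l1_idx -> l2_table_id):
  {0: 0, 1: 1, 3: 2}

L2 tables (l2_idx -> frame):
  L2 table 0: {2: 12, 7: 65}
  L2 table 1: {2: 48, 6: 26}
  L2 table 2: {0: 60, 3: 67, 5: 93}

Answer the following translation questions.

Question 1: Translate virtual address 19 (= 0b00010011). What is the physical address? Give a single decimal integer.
vaddr = 19 = 0b00010011
Split: l1_idx=0, l2_idx=2, offset=3
L1[0] = 0
L2[0][2] = 12
paddr = 12 * 8 + 3 = 99

Answer: 99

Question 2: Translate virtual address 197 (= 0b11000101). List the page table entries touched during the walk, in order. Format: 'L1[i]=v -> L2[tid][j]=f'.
Answer: L1[3]=2 -> L2[2][0]=60

Derivation:
vaddr = 197 = 0b11000101
Split: l1_idx=3, l2_idx=0, offset=5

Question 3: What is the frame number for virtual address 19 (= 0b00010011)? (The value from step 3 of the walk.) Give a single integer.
vaddr = 19: l1_idx=0, l2_idx=2
L1[0] = 0; L2[0][2] = 12

Answer: 12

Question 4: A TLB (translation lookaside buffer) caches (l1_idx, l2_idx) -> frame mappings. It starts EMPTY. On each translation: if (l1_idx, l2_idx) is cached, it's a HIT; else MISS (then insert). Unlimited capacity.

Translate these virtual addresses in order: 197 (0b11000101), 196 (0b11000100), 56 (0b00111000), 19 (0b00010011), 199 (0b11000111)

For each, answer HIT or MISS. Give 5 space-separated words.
Answer: MISS HIT MISS MISS HIT

Derivation:
vaddr=197: (3,0) not in TLB -> MISS, insert
vaddr=196: (3,0) in TLB -> HIT
vaddr=56: (0,7) not in TLB -> MISS, insert
vaddr=19: (0,2) not in TLB -> MISS, insert
vaddr=199: (3,0) in TLB -> HIT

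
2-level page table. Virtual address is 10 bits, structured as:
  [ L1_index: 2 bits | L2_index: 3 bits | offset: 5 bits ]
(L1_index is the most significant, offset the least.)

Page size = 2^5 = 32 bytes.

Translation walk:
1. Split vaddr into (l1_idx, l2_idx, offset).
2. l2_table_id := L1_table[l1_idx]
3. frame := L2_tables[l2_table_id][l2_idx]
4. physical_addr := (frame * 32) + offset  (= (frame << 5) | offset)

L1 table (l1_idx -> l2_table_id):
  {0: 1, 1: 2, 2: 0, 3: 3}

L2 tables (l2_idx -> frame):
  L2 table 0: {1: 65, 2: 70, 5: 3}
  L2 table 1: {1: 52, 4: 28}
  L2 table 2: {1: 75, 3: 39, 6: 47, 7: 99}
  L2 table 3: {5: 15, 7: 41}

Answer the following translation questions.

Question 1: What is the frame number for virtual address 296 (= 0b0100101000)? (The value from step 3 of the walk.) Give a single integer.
vaddr = 296: l1_idx=1, l2_idx=1
L1[1] = 2; L2[2][1] = 75

Answer: 75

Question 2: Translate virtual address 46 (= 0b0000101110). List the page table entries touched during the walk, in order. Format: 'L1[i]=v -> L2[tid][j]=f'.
Answer: L1[0]=1 -> L2[1][1]=52

Derivation:
vaddr = 46 = 0b0000101110
Split: l1_idx=0, l2_idx=1, offset=14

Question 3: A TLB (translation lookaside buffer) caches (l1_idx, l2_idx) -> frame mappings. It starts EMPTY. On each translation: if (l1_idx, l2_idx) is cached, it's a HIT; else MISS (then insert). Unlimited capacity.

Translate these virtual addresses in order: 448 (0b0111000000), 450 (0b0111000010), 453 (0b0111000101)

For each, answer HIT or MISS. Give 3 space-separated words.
vaddr=448: (1,6) not in TLB -> MISS, insert
vaddr=450: (1,6) in TLB -> HIT
vaddr=453: (1,6) in TLB -> HIT

Answer: MISS HIT HIT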